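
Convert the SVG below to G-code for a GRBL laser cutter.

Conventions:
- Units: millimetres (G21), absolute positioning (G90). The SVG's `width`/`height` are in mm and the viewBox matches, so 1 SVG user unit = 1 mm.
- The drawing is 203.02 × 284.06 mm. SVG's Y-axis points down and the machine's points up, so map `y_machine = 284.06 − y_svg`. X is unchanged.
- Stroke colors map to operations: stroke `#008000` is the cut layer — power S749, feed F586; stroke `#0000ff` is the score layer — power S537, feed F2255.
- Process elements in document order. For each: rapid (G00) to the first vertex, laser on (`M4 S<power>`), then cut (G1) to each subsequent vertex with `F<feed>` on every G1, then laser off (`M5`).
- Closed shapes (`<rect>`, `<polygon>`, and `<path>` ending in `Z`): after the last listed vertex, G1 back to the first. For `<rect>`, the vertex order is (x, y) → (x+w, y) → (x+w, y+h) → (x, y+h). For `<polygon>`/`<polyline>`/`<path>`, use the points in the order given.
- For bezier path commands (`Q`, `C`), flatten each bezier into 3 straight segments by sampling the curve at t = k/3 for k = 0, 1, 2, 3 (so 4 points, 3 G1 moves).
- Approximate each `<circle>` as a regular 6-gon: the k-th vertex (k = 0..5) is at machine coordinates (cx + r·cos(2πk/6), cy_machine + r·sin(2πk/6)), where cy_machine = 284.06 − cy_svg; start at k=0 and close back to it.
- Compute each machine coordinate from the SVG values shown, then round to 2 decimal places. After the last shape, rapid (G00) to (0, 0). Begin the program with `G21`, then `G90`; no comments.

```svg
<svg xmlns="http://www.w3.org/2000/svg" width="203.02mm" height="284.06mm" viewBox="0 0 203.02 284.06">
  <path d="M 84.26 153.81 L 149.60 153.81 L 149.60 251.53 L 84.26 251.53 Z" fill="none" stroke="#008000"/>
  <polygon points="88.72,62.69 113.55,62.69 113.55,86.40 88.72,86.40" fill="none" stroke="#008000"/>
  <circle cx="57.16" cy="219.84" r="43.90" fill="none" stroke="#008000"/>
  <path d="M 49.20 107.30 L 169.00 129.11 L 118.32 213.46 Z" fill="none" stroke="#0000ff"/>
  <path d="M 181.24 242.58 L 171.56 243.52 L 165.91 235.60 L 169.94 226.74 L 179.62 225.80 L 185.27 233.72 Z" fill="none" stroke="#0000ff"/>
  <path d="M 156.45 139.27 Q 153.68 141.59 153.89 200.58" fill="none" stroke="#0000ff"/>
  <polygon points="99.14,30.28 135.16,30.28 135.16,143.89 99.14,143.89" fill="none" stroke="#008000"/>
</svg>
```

viewBox `0 0 203.02 284.06` with mm width/height → 1 unit = 1 mm. Flip: y_m = 284.06 − y_svg.

**Shape 1** — `<path>` rectangle, stroke `#008000` → cut (S749, F586). Machine vertices: (84.26,130.25) → (149.60,130.25) → (149.60,32.53) → (84.26,32.53) → (84.26,130.25). Closed: final G1 returns to the first vertex.

**Shape 2** — `<polygon>` rectangle, stroke `#008000` → cut (S749, F586). Machine vertices: (88.72,221.37) → (113.55,221.37) → (113.55,197.66) → (88.72,197.66) → (88.72,221.37). Closed: final G1 returns to the first vertex.

**Shape 3** — `<circle>` circle, stroke `#008000` → cut (S749, F586). Machine vertices: (101.06,64.22) → (79.11,102.24) → (35.21,102.24) → (13.26,64.22) → (35.21,26.20) → (79.11,26.20) → (101.06,64.22). Closed: final G1 returns to the first vertex.

**Shape 4** — `<path>` closed polygon, stroke `#0000ff` → score (S537, F2255). Machine vertices: (49.20,176.76) → (169.00,154.95) → (118.32,70.60) → (49.20,176.76). Closed: final G1 returns to the first vertex.

**Shape 5** — `<path>` regular polygon, stroke `#0000ff` → score (S537, F2255). Machine vertices: (181.24,41.48) → (171.56,40.54) → (165.91,48.46) → (169.94,57.32) → (179.62,58.26) → (185.27,50.34) → (181.24,41.48). Closed: final G1 returns to the first vertex.

**Shape 6** — `<path>` quadratic bezier, stroke `#0000ff` → score (S537, F2255). Control points (SVG): P0=(156.45,139.27), P1=(153.68,141.59), P2=(153.89,200.58); sampled at t=k/3. Machine vertices: (156.45,144.79) → (154.93,136.95) → (154.08,116.51) → (153.89,83.48). Open path.

**Shape 7** — `<polygon>` rectangle, stroke `#008000` → cut (S749, F586). Machine vertices: (99.14,253.78) → (135.16,253.78) → (135.16,140.17) → (99.14,140.17) → (99.14,253.78). Closed: final G1 returns to the first vertex.

G21
G90
G00 X84.26 Y130.25
M4 S749
G1 X149.60 Y130.25 F586
G1 X149.60 Y32.53 F586
G1 X84.26 Y32.53 F586
G1 X84.26 Y130.25 F586
M5
G00 X88.72 Y221.37
M4 S749
G1 X113.55 Y221.37 F586
G1 X113.55 Y197.66 F586
G1 X88.72 Y197.66 F586
G1 X88.72 Y221.37 F586
M5
G00 X101.06 Y64.22
M4 S749
G1 X79.11 Y102.24 F586
G1 X35.21 Y102.24 F586
G1 X13.26 Y64.22 F586
G1 X35.21 Y26.20 F586
G1 X79.11 Y26.20 F586
G1 X101.06 Y64.22 F586
M5
G00 X49.20 Y176.76
M4 S537
G1 X169.00 Y154.95 F2255
G1 X118.32 Y70.60 F2255
G1 X49.20 Y176.76 F2255
M5
G00 X181.24 Y41.48
M4 S537
G1 X171.56 Y40.54 F2255
G1 X165.91 Y48.46 F2255
G1 X169.94 Y57.32 F2255
G1 X179.62 Y58.26 F2255
G1 X185.27 Y50.34 F2255
G1 X181.24 Y41.48 F2255
M5
G00 X156.45 Y144.79
M4 S537
G1 X154.93 Y136.95 F2255
G1 X154.08 Y116.51 F2255
G1 X153.89 Y83.48 F2255
M5
G00 X99.14 Y253.78
M4 S749
G1 X135.16 Y253.78 F586
G1 X135.16 Y140.17 F586
G1 X99.14 Y140.17 F586
G1 X99.14 Y253.78 F586
M5
G00 X0.00 Y0.00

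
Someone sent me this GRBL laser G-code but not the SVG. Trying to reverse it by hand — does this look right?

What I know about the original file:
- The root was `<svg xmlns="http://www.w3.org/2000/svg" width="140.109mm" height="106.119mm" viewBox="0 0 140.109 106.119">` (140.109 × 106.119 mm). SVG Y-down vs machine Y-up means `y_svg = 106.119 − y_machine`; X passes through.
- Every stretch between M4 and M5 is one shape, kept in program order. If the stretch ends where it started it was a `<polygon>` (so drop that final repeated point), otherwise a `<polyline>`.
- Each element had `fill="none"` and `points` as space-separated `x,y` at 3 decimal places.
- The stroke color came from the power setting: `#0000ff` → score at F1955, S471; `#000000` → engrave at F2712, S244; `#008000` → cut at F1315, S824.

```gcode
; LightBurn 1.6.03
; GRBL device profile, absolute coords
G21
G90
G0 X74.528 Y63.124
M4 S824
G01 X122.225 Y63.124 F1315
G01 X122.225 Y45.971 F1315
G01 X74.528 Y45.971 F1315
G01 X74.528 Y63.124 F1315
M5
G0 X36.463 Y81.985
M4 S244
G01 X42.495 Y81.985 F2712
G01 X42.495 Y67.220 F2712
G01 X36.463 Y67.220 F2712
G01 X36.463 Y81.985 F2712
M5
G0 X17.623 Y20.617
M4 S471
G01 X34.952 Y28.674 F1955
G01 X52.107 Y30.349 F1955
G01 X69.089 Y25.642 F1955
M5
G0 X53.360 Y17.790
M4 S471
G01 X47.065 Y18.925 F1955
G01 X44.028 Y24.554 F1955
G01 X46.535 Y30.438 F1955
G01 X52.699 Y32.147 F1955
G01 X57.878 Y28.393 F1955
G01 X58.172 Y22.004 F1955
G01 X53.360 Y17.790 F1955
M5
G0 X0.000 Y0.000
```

y_svg = 106.119 − y_m.

[1] S824→`#008000` (cut); closed run; points: 74.528,42.995 122.225,42.995 122.225,60.148 74.528,60.148

[2] S244→`#000000` (engrave); closed run; points: 36.463,24.134 42.495,24.134 42.495,38.899 36.463,38.899

[3] S471→`#0000ff` (score); open run; points: 17.623,85.502 34.952,77.445 52.107,75.770 69.089,80.477

[4] S471→`#0000ff` (score); closed run; points: 53.360,88.329 47.065,87.194 44.028,81.565 46.535,75.681 52.699,73.972 57.878,77.726 58.172,84.115

<svg xmlns="http://www.w3.org/2000/svg" width="140.109mm" height="106.119mm" viewBox="0 0 140.109 106.119">
  <polygon points="74.528,42.995 122.225,42.995 122.225,60.148 74.528,60.148" fill="none" stroke="#008000"/>
  <polygon points="36.463,24.134 42.495,24.134 42.495,38.899 36.463,38.899" fill="none" stroke="#000000"/>
  <polyline points="17.623,85.502 34.952,77.445 52.107,75.770 69.089,80.477" fill="none" stroke="#0000ff"/>
  <polygon points="53.360,88.329 47.065,87.194 44.028,81.565 46.535,75.681 52.699,73.972 57.878,77.726 58.172,84.115" fill="none" stroke="#0000ff"/>
</svg>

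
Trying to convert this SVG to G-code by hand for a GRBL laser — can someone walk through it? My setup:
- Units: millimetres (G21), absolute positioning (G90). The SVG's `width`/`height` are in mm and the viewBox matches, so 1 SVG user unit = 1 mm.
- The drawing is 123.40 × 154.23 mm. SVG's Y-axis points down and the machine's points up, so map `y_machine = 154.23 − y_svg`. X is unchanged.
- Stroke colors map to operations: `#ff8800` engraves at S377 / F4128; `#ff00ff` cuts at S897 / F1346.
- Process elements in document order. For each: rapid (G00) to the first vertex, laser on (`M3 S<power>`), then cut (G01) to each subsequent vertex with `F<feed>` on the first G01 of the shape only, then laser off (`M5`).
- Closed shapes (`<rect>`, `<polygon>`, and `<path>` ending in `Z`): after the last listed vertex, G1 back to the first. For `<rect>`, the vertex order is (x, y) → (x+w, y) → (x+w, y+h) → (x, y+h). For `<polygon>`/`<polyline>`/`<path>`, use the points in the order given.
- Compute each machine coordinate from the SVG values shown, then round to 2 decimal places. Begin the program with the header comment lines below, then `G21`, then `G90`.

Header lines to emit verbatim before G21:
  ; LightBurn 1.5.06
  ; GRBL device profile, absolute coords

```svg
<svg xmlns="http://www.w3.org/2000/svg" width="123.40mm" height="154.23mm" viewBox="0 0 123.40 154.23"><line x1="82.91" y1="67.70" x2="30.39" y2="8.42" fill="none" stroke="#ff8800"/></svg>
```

1 u = 1 mm; y_m = 154.23 − y.

[1] `<line>` line segment, #ff8800→engrave S377 F4128: (82.91,86.53) → (30.39,145.81)

; LightBurn 1.5.06
; GRBL device profile, absolute coords
G21
G90
G00 X82.91 Y86.53
M3 S377
G01 X30.39 Y145.81 F4128
M5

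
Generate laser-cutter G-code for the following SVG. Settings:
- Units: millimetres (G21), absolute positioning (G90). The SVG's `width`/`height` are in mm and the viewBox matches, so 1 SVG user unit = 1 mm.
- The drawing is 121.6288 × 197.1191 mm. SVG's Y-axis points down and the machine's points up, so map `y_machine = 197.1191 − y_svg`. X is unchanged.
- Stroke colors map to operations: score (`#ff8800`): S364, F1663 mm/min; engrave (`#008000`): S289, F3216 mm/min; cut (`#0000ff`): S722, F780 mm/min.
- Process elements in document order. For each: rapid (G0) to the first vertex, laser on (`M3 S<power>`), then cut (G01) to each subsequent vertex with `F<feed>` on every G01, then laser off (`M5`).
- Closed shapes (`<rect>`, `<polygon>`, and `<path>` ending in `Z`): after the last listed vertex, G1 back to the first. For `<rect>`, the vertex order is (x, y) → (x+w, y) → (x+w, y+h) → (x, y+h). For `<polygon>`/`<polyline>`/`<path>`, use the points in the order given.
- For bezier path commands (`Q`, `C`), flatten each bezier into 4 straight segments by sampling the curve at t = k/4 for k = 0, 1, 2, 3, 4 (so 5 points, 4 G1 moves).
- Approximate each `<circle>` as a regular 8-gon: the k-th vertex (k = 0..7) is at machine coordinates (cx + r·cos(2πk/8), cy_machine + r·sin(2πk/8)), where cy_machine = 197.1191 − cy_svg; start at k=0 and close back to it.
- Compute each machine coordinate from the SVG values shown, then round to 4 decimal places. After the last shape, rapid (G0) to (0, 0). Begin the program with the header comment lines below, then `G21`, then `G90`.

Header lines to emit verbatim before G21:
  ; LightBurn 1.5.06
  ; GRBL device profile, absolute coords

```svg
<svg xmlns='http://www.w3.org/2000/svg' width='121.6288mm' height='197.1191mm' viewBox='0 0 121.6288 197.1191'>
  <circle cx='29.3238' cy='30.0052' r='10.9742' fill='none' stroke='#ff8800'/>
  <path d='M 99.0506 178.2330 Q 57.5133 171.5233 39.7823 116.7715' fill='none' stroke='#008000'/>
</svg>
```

Since the viewBox matches the mm dimensions, user units are millimetres directly. The only transform is the Y-flip y_m = 197.1191 − y_svg.

Shape 1 is a circle drawn with `<circle>`. Its stroke #ff8800 means score at S364, F1663. After flipping Y the toolpath is (40.2980,167.1139) → (37.0837,174.8738) → (29.3238,178.0881) → (21.5639,174.8738) → (18.3496,167.1139) → (21.5639,159.3540) → (29.3238,156.1397) → (37.0837,159.3540) → (40.2980,167.1139), returning to the start.

Shape 2 is a quadratic bezier drawn with `<path>`. Its stroke #008000 means engrave at S289, F3216. After flipping Y the toolpath is (99.0506,18.8861) → (79.7698,25.2436) → (63.4649,37.6063) → (50.1357,55.9743) → (39.7823,80.3476).

; LightBurn 1.5.06
; GRBL device profile, absolute coords
G21
G90
G0 X40.2980 Y167.1139
M3 S364
G01 X37.0837 Y174.8738 F1663
G01 X29.3238 Y178.0881 F1663
G01 X21.5639 Y174.8738 F1663
G01 X18.3496 Y167.1139 F1663
G01 X21.5639 Y159.3540 F1663
G01 X29.3238 Y156.1397 F1663
G01 X37.0837 Y159.3540 F1663
G01 X40.2980 Y167.1139 F1663
M5
G0 X99.0506 Y18.8861
M3 S289
G01 X79.7698 Y25.2436 F3216
G01 X63.4649 Y37.6063 F3216
G01 X50.1357 Y55.9743 F3216
G01 X39.7823 Y80.3476 F3216
M5
G0 X0.0000 Y0.0000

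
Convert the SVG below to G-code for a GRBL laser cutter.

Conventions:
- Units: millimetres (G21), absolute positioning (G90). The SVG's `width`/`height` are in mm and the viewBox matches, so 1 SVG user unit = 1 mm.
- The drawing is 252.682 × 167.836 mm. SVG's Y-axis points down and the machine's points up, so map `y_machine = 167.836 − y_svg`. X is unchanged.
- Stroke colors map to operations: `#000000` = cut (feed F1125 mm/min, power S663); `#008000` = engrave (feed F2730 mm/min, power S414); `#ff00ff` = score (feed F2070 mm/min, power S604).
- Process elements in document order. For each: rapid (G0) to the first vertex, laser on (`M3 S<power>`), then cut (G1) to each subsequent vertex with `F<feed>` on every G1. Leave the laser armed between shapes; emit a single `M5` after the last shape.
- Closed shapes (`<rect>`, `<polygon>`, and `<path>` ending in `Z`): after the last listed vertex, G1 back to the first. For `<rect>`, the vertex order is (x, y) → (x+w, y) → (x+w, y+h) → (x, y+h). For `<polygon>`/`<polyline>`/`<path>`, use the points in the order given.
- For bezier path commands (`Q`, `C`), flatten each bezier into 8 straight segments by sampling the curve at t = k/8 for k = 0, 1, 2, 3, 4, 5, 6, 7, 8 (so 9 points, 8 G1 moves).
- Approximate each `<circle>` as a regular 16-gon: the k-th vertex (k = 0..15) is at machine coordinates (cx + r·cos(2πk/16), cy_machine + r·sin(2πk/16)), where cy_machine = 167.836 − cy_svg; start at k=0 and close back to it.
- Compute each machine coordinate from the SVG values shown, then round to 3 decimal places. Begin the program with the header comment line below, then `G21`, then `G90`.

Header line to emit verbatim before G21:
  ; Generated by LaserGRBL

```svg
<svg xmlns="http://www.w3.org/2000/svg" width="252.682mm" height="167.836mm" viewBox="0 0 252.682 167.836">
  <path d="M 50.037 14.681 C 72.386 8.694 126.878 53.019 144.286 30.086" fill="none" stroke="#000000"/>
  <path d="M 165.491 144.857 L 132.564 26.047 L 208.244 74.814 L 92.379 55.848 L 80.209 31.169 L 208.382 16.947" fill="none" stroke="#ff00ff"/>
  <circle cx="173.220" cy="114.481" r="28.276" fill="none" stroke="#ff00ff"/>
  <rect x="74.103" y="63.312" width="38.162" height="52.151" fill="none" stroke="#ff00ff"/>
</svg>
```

; Generated by LaserGRBL
G21
G90
G0 X50.037 Y153.155
M3 S663
G1 X59.789 Y153.271 F1125
G1 X71.744 Y150.049 F1125
G1 X85.089 Y144.865 F1125
G1 X99.014 Y139.098 F1125
G1 X112.708 Y134.125 F1125
G1 X125.358 Y131.324 F1125
G1 X136.155 Y132.073 F1125
G1 X144.286 Y137.750 F1125
G0 X165.491 Y22.979
M3 S604
G1 X132.564 Y141.789 F2070
G1 X208.244 Y93.022 F2070
G1 X92.379 Y111.988 F2070
G1 X80.209 Y136.667 F2070
G1 X208.382 Y150.889 F2070
G0 X201.496 Y53.355
M3 S604
G1 X199.344 Y64.176 F2070
G1 X193.214 Y73.349 F2070
G1 X184.041 Y79.479 F2070
G1 X173.220 Y81.631 F2070
G1 X162.399 Y79.479 F2070
G1 X153.226 Y73.349 F2070
G1 X147.096 Y64.176 F2070
G1 X144.944 Y53.355 F2070
G1 X147.096 Y42.534 F2070
G1 X153.226 Y33.361 F2070
G1 X162.399 Y27.231 F2070
G1 X173.220 Y25.079 F2070
G1 X184.041 Y27.231 F2070
G1 X193.214 Y33.361 F2070
G1 X199.344 Y42.534 F2070
G1 X201.496 Y53.355 F2070
G0 X74.103 Y104.524
M3 S604
G1 X112.265 Y104.524 F2070
G1 X112.265 Y52.373 F2070
G1 X74.103 Y52.373 F2070
G1 X74.103 Y104.524 F2070
M5

Since the viewBox matches the mm dimensions, user units are millimetres directly. The only transform is the Y-flip y_m = 167.836 − y_svg.

Shape 1 is a cubic bezier drawn with `<path>`. Its stroke #000000 means cut at S663, F1125. After flipping Y the toolpath is (50.037,153.155) → (59.789,153.271) → (71.744,150.049) → (85.089,144.865) → (99.014,139.098) → (112.708,134.125) → (125.358,131.324) → (136.155,132.073) → (144.286,137.750).

Shape 2 is a open polyline drawn with `<path>`. Its stroke #ff00ff means score at S604, F2070. After flipping Y the toolpath is (165.491,22.979) → (132.564,141.789) → (208.244,93.022) → (92.379,111.988) → (80.209,136.667) → (208.382,150.889).

Shape 3 is a circle drawn with `<circle>`. Its stroke #ff00ff means score at S604, F2070. After flipping Y the toolpath is (201.496,53.355) → (199.344,64.176) → (193.214,73.349) → (184.041,79.479) → (173.220,81.631) → (162.399,79.479) → (153.226,73.349) → (147.096,64.176) → (144.944,53.355) → (147.096,42.534) → (153.226,33.361) → (162.399,27.231) → (173.220,25.079) → (184.041,27.231) → (193.214,33.361) → (199.344,42.534) → (201.496,53.355), returning to the start.

Shape 4 is a rectangle drawn with `<rect>`. Its stroke #ff00ff means score at S604, F2070. After flipping Y the toolpath is (74.103,104.524) → (112.265,104.524) → (112.265,52.373) → (74.103,52.373) → (74.103,104.524), returning to the start.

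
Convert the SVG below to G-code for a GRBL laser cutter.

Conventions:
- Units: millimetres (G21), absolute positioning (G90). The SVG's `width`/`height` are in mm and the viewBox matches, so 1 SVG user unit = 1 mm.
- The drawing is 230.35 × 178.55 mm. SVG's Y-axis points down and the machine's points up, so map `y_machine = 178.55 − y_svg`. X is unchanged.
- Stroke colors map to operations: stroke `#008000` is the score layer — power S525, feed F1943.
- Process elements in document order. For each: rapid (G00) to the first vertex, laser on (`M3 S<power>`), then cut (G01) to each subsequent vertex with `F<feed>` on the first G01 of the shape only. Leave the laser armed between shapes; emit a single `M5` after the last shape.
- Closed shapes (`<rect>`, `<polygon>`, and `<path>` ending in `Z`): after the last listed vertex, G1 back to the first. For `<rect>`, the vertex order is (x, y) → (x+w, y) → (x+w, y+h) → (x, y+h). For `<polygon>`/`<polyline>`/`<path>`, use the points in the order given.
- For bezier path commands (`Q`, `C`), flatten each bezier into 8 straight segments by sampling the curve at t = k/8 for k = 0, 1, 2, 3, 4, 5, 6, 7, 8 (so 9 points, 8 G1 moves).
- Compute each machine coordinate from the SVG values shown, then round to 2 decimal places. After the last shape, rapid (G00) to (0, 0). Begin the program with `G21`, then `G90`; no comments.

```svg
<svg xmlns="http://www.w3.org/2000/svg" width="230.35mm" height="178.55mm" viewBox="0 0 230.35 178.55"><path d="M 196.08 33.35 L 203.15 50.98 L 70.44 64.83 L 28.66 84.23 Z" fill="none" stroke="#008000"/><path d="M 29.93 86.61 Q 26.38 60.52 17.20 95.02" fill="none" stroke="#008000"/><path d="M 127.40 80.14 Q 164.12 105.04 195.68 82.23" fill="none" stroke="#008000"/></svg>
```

G21
G90
G00 X196.08 Y145.20
M3 S525
G01 X203.15 Y127.57 F1943
G01 X70.44 Y113.72
G01 X28.66 Y94.32
G01 X196.08 Y145.20
G00 X29.93 Y91.94
M3 S525
G01 X28.95 Y97.52 F1943
G01 X27.80 Y101.20
G01 X26.48 Y102.99
G01 X24.97 Y102.88
G01 X23.29 Y100.88
G01 X21.44 Y96.99
G01 X19.41 Y91.21
G01 X17.20 Y83.53
G00 X127.40 Y98.41
M3 S525
G01 X136.50 Y92.93 F1943
G01 X145.44 Y88.94
G01 X154.21 Y86.44
G01 X162.83 Y85.44
G01 X171.28 Y85.92
G01 X179.58 Y87.90
G01 X187.71 Y91.36
G01 X195.68 Y96.32
M5
G00 X0.00 Y0.00

1 u = 1 mm; y_m = 178.55 − y.

[1] `<path>` closed polygon, #008000→score S525 F1943: (196.08,145.20) → (203.15,127.57) → (70.44,113.72) → (28.66,94.32) → (196.08,145.20) (closed)

[2] `<path>` quadratic bezier, #008000→score S525 F1943: (29.93,91.94) → (28.95,97.52) → (27.80,101.20) → (26.48,102.99) → (24.97,102.88) → (23.29,100.88) → (21.44,96.99) → (19.41,91.21) → (17.20,83.53)

[3] `<path>` quadratic bezier, #008000→score S525 F1943: (127.40,98.41) → (136.50,92.93) → (145.44,88.94) → (154.21,86.44) → (162.83,85.44) → (171.28,85.92) → (179.58,87.90) → (187.71,91.36) → (195.68,96.32)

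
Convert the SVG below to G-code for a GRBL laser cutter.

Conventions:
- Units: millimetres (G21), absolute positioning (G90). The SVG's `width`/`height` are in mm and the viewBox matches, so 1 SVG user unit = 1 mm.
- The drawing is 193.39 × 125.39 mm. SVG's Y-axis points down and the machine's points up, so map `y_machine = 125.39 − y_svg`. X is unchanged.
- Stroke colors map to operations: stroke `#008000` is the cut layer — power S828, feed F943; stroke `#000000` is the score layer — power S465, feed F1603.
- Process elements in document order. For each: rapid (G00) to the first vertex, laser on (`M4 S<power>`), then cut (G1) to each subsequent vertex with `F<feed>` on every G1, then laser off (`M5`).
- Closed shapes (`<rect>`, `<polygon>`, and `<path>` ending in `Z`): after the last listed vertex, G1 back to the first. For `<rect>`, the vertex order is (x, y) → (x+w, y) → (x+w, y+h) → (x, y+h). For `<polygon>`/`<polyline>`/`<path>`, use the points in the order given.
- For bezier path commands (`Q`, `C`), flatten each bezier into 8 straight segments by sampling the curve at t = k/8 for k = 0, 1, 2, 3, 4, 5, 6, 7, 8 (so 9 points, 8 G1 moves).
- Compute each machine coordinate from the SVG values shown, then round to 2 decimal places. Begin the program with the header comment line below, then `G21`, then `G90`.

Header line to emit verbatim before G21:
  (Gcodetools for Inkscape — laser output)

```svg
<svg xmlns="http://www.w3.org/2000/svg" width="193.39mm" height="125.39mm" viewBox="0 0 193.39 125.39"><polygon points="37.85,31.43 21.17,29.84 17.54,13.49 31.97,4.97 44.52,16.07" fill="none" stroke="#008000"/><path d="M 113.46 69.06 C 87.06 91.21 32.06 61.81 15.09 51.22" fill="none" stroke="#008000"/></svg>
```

Since the viewBox matches the mm dimensions, user units are millimetres directly. The only transform is the Y-flip y_m = 125.39 − y_svg.

Shape 1 is a regular polygon drawn with `<polygon>`. Its stroke #008000 means cut at S828, F943. After flipping Y the toolpath is (37.85,93.96) → (21.17,95.55) → (17.54,111.90) → (31.97,120.42) → (44.52,109.32) → (37.85,93.96), returning to the start.

Shape 2 is a cubic bezier drawn with `<path>`. Its stroke #008000 means cut at S828, F943. After flipping Y the toolpath is (113.46,56.33) → (102.35,50.30) → (89.34,48.28) → (75.21,49.45) → (60.74,52.97) → (46.71,58.03) → (33.91,63.80) → (23.11,69.45) → (15.09,74.17).

(Gcodetools for Inkscape — laser output)
G21
G90
G00 X37.85 Y93.96
M4 S828
G1 X21.17 Y95.55 F943
G1 X17.54 Y111.90 F943
G1 X31.97 Y120.42 F943
G1 X44.52 Y109.32 F943
G1 X37.85 Y93.96 F943
M5
G00 X113.46 Y56.33
M4 S828
G1 X102.35 Y50.30 F943
G1 X89.34 Y48.28 F943
G1 X75.21 Y49.45 F943
G1 X60.74 Y52.97 F943
G1 X46.71 Y58.03 F943
G1 X33.91 Y63.80 F943
G1 X23.11 Y69.45 F943
G1 X15.09 Y74.17 F943
M5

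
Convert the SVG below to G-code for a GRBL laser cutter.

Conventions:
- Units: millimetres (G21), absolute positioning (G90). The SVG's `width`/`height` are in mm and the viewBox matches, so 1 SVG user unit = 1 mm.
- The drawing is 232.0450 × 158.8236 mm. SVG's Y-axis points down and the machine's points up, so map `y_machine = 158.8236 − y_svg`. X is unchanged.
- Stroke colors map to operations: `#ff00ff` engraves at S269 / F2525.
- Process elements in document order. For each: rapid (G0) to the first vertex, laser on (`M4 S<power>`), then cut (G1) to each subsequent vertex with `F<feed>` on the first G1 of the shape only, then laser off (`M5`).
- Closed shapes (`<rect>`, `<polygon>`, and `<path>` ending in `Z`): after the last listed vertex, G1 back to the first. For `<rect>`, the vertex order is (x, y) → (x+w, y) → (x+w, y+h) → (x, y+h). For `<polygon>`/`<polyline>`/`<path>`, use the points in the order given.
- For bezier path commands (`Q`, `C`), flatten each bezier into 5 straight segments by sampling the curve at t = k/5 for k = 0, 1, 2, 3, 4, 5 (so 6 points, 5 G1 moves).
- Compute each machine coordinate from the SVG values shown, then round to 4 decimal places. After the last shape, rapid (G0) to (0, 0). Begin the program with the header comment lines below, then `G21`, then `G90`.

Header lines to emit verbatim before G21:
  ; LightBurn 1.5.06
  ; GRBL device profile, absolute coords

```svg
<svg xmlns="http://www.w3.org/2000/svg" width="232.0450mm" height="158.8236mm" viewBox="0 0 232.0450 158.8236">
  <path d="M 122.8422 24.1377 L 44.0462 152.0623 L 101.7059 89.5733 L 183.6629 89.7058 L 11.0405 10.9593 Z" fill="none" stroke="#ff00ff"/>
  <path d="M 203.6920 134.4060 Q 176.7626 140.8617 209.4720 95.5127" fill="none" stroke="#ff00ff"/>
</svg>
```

; LightBurn 1.5.06
; GRBL device profile, absolute coords
G21
G90
G0 X122.8422 Y134.6859
M4 S269
G1 X44.0462 Y6.7613 F2525
G1 X101.7059 Y69.2503
G1 X183.6629 Y69.1178
G1 X11.0405 Y147.8643
G1 X122.8422 Y134.6859
M5
G0 X203.6920 Y24.4176
M4 S269
G1 X195.3058 Y23.9075 F2525
G1 X191.6907 Y27.5418
G1 X192.8467 Y35.3205
G1 X198.7738 Y47.2435
G1 X209.4720 Y63.3109
M5
G0 X0.0000 Y0.0000

Since the viewBox matches the mm dimensions, user units are millimetres directly. The only transform is the Y-flip y_m = 158.8236 − y_svg.

Shape 1 is a closed polygon drawn with `<path>`. Its stroke #ff00ff means engrave at S269, F2525. After flipping Y the toolpath is (122.8422,134.6859) → (44.0462,6.7613) → (101.7059,69.2503) → (183.6629,69.1178) → (11.0405,147.8643) → (122.8422,134.6859), returning to the start.

Shape 2 is a quadratic bezier drawn with `<path>`. Its stroke #ff00ff means engrave at S269, F2525. After flipping Y the toolpath is (203.6920,24.4176) → (195.3058,23.9075) → (191.6907,27.5418) → (192.8467,35.3205) → (198.7738,47.2435) → (209.4720,63.3109).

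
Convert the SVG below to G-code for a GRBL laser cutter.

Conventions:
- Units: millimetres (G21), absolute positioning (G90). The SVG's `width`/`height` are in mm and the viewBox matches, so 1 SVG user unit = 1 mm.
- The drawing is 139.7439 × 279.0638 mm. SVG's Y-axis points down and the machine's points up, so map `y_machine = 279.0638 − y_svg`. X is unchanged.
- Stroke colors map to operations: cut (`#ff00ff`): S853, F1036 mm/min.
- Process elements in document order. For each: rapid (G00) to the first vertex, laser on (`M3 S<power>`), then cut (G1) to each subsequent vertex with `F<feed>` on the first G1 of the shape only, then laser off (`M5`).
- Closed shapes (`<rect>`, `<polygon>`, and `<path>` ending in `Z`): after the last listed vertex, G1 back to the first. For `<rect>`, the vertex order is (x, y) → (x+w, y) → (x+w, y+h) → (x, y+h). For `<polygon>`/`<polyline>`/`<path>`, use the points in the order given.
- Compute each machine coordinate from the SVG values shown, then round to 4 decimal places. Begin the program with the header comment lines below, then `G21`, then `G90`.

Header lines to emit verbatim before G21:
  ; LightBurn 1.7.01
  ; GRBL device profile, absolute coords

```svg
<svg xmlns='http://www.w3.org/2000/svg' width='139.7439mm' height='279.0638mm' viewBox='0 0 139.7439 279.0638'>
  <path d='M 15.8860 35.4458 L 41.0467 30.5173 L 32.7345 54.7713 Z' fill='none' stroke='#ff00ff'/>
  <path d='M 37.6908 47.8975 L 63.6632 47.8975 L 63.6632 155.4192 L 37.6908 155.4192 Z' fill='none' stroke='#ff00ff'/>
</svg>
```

; LightBurn 1.7.01
; GRBL device profile, absolute coords
G21
G90
G00 X15.8860 Y243.6180
M3 S853
G1 X41.0467 Y248.5465 F1036
G1 X32.7345 Y224.2925
G1 X15.8860 Y243.6180
M5
G00 X37.6908 Y231.1663
M3 S853
G1 X63.6632 Y231.1663 F1036
G1 X63.6632 Y123.6446
G1 X37.6908 Y123.6446
G1 X37.6908 Y231.1663
M5

viewBox `0 0 139.7439 279.0638` with mm width/height → 1 unit = 1 mm. Flip: y_m = 279.0638 − y_svg.

**Shape 1** — `<path>` regular polygon, stroke `#ff00ff` → cut (S853, F1036). Machine vertices: (15.8860,243.6180) → (41.0467,248.5465) → (32.7345,224.2925) → (15.8860,243.6180). Closed: final G1 returns to the first vertex.

**Shape 2** — `<path>` rectangle, stroke `#ff00ff` → cut (S853, F1036). Machine vertices: (37.6908,231.1663) → (63.6632,231.1663) → (63.6632,123.6446) → (37.6908,123.6446) → (37.6908,231.1663). Closed: final G1 returns to the first vertex.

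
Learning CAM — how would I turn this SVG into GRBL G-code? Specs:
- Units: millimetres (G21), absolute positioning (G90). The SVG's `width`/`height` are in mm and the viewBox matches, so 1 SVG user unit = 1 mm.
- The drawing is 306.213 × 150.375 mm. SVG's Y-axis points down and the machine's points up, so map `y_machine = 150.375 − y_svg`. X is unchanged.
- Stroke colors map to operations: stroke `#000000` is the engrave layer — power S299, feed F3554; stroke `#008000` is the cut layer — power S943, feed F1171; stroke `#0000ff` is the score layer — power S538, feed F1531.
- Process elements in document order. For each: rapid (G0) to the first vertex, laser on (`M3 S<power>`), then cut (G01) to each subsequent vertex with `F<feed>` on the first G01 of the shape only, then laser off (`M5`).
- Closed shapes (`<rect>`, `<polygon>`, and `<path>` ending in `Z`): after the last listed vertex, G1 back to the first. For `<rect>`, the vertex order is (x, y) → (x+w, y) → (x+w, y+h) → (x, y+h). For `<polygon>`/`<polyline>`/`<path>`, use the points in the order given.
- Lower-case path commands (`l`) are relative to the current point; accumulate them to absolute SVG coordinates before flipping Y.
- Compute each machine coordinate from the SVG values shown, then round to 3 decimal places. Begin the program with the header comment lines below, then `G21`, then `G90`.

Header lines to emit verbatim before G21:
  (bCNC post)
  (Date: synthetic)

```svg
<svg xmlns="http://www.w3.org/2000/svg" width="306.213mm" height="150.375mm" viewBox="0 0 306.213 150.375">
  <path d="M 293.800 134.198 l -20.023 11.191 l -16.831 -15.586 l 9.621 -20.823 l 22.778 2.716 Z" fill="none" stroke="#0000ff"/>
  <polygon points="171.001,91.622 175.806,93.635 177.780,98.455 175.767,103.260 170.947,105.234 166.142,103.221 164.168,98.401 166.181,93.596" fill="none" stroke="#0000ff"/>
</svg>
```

Since the viewBox matches the mm dimensions, user units are millimetres directly. The only transform is the Y-flip y_m = 150.375 − y_svg.

Shape 1 is a regular polygon drawn with `<path>`. Its stroke #0000ff means score at S538, F1531. After flipping Y the toolpath is (293.800,16.177) → (273.777,4.986) → (256.946,20.572) → (266.567,41.395) → (289.345,38.679) → (293.800,16.177), returning to the start.

Shape 2 is a regular polygon drawn with `<polygon>`. Its stroke #0000ff means score at S538, F1531. After flipping Y the toolpath is (171.001,58.753) → (175.806,56.740) → (177.780,51.920) → (175.767,47.115) → (170.947,45.141) → (166.142,47.154) → (164.168,51.974) → (166.181,56.779) → (171.001,58.753), returning to the start.

(bCNC post)
(Date: synthetic)
G21
G90
G0 X293.800 Y16.177
M3 S538
G01 X273.777 Y4.986 F1531
G01 X256.946 Y20.572
G01 X266.567 Y41.395
G01 X289.345 Y38.679
G01 X293.800 Y16.177
M5
G0 X171.001 Y58.753
M3 S538
G01 X175.806 Y56.740 F1531
G01 X177.780 Y51.920
G01 X175.767 Y47.115
G01 X170.947 Y45.141
G01 X166.142 Y47.154
G01 X164.168 Y51.974
G01 X166.181 Y56.779
G01 X171.001 Y58.753
M5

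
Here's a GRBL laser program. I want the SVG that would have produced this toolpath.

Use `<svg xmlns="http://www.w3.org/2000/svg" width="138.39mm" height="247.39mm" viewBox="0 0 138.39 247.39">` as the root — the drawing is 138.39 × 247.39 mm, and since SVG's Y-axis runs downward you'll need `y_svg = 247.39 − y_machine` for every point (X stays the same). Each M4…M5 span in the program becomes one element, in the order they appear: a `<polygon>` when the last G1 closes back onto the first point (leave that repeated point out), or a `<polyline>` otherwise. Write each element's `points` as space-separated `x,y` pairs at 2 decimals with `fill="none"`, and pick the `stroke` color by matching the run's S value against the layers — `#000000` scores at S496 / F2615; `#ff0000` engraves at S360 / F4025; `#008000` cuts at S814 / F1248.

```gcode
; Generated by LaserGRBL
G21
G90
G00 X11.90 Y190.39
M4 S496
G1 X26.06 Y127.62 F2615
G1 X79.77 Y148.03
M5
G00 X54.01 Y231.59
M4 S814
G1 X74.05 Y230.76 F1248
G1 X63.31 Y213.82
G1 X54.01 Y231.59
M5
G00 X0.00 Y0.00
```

Machine Y-up, SVG Y-down with viewBox height 247.39, so y_svg = 247.39 − y_machine; X carries over.

Run 1: the run's S496 means `#000000` (score). The run is open, so emit a `<polyline>` with points (Y-flipped): 11.90,57.00 26.06,119.77 79.77,99.36.

Run 2: power S814 maps to stroke `#008000` (cut). The run returns to its start, so emit a `<polygon>` with points (Y-flipped): 54.01,15.80 74.05,16.63 63.31,33.57.

<svg xmlns="http://www.w3.org/2000/svg" width="138.39mm" height="247.39mm" viewBox="0 0 138.39 247.39">
  <polyline points="11.90,57.00 26.06,119.77 79.77,99.36" fill="none" stroke="#000000"/>
  <polygon points="54.01,15.80 74.05,16.63 63.31,33.57" fill="none" stroke="#008000"/>
</svg>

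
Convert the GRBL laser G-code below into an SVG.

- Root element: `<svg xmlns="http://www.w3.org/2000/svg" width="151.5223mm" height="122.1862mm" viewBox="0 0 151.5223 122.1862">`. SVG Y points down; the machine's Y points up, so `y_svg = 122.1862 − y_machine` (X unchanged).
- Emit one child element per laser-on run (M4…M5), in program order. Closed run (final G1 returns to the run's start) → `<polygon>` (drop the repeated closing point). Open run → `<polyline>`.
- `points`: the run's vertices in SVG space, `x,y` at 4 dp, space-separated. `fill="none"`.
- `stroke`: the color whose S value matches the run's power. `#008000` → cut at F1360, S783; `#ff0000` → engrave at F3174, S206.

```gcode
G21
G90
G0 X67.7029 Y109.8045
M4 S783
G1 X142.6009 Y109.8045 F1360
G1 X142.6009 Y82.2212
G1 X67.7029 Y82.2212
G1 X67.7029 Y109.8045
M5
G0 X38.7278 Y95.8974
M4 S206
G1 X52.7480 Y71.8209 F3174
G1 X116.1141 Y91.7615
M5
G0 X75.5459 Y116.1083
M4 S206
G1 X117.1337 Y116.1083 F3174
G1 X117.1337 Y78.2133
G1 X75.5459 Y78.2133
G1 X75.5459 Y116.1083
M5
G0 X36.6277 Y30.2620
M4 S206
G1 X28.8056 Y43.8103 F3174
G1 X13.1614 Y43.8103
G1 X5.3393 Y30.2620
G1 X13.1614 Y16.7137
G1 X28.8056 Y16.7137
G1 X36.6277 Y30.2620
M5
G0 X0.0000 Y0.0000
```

Machine Y-up, SVG Y-down with viewBox height 122.1862, so y_svg = 122.1862 − y_machine; X carries over.

Run 1: power S783 maps to stroke `#008000` (cut). The run returns to its start, so emit a `<polygon>` with points (Y-flipped): 67.7029,12.3817 142.6009,12.3817 142.6009,39.9650 67.7029,39.9650.

Run 2: S206 ⇒ engrave layer `#ff0000`. The run is open, so emit a `<polyline>` with points (Y-flipped): 38.7278,26.2888 52.7480,50.3653 116.1141,30.4247.

Run 3: the run's S206 means `#ff0000` (engrave). The run returns to its start, so emit a `<polygon>` with points (Y-flipped): 75.5459,6.0779 117.1337,6.0779 117.1337,43.9729 75.5459,43.9729.

Run 4: S206 ⇒ engrave layer `#ff0000`. The run returns to its start, so emit a `<polygon>` with points (Y-flipped): 36.6277,91.9242 28.8056,78.3759 13.1614,78.3759 5.3393,91.9242 13.1614,105.4725 28.8056,105.4725.

<svg xmlns="http://www.w3.org/2000/svg" width="151.5223mm" height="122.1862mm" viewBox="0 0 151.5223 122.1862">
  <polygon points="67.7029,12.3817 142.6009,12.3817 142.6009,39.9650 67.7029,39.9650" fill="none" stroke="#008000"/>
  <polyline points="38.7278,26.2888 52.7480,50.3653 116.1141,30.4247" fill="none" stroke="#ff0000"/>
  <polygon points="75.5459,6.0779 117.1337,6.0779 117.1337,43.9729 75.5459,43.9729" fill="none" stroke="#ff0000"/>
  <polygon points="36.6277,91.9242 28.8056,78.3759 13.1614,78.3759 5.3393,91.9242 13.1614,105.4725 28.8056,105.4725" fill="none" stroke="#ff0000"/>
</svg>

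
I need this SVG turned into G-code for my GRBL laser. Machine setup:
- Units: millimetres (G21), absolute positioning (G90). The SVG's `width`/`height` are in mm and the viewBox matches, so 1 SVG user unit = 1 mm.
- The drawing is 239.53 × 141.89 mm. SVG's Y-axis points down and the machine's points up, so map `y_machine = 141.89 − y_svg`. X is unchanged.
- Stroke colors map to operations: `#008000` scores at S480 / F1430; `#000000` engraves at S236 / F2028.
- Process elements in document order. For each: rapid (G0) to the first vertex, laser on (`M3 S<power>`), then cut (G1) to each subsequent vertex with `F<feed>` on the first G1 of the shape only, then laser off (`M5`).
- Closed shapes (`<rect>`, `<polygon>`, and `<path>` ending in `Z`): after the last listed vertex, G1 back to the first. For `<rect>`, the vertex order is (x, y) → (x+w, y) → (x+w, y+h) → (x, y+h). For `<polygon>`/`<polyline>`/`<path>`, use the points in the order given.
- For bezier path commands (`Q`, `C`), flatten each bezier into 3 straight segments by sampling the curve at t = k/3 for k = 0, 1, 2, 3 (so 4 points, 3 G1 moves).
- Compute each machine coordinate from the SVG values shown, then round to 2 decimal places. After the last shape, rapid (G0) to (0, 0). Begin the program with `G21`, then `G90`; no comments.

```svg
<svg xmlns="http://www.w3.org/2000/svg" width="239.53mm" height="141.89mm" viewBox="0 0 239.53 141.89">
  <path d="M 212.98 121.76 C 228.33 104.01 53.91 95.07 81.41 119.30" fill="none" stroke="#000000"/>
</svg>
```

viewBox `0 0 239.53 141.89` with mm width/height → 1 unit = 1 mm. Flip: y_m = 141.89 − y_svg.

**Shape 1** — `<path>` cubic bezier, stroke `#000000` → engrave (S236, F2028). Control points (SVG): P0=(212.98,121.76), P1=(228.33,104.01), P2=(53.91,95.07), P3=(81.41,119.30); sampled at t=k/3. Machine vertices: (212.98,20.13) → (179.58,34.04) → (106.71,36.67) → (81.41,22.59). Open path.

G21
G90
G0 X212.98 Y20.13
M3 S236
G1 X179.58 Y34.04 F2028
G1 X106.71 Y36.67
G1 X81.41 Y22.59
M5
G0 X0.00 Y0.00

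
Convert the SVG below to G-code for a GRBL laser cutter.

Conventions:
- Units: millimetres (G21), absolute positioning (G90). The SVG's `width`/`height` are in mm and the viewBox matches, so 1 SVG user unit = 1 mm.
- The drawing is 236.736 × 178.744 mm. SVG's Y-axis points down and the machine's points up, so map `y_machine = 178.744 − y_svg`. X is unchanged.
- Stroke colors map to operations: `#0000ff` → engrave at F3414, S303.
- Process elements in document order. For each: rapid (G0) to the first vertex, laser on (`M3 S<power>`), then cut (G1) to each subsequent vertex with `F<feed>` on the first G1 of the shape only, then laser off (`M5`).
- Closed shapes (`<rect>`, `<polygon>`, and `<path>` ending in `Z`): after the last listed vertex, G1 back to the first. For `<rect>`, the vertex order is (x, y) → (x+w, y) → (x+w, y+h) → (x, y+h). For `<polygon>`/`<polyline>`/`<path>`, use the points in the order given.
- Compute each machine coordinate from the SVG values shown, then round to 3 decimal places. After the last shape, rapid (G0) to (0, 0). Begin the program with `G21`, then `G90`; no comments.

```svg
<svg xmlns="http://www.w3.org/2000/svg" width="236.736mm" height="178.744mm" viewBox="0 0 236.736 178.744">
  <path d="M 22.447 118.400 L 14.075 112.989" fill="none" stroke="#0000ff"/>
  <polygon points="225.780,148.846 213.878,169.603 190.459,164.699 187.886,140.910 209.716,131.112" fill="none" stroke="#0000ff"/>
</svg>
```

Since the viewBox matches the mm dimensions, user units are millimetres directly. The only transform is the Y-flip y_m = 178.744 − y_svg.

Shape 1 is a line segment drawn with `<path>`. Its stroke #0000ff means engrave at S303, F3414. After flipping Y the toolpath is (22.447,60.344) → (14.075,65.755).

Shape 2 is a regular polygon drawn with `<polygon>`. Its stroke #0000ff means engrave at S303, F3414. After flipping Y the toolpath is (225.780,29.898) → (213.878,9.141) → (190.459,14.045) → (187.886,37.834) → (209.716,47.632) → (225.780,29.898), returning to the start.

G21
G90
G0 X22.447 Y60.344
M3 S303
G1 X14.075 Y65.755 F3414
M5
G0 X225.780 Y29.898
M3 S303
G1 X213.878 Y9.141 F3414
G1 X190.459 Y14.045
G1 X187.886 Y37.834
G1 X209.716 Y47.632
G1 X225.780 Y29.898
M5
G0 X0.000 Y0.000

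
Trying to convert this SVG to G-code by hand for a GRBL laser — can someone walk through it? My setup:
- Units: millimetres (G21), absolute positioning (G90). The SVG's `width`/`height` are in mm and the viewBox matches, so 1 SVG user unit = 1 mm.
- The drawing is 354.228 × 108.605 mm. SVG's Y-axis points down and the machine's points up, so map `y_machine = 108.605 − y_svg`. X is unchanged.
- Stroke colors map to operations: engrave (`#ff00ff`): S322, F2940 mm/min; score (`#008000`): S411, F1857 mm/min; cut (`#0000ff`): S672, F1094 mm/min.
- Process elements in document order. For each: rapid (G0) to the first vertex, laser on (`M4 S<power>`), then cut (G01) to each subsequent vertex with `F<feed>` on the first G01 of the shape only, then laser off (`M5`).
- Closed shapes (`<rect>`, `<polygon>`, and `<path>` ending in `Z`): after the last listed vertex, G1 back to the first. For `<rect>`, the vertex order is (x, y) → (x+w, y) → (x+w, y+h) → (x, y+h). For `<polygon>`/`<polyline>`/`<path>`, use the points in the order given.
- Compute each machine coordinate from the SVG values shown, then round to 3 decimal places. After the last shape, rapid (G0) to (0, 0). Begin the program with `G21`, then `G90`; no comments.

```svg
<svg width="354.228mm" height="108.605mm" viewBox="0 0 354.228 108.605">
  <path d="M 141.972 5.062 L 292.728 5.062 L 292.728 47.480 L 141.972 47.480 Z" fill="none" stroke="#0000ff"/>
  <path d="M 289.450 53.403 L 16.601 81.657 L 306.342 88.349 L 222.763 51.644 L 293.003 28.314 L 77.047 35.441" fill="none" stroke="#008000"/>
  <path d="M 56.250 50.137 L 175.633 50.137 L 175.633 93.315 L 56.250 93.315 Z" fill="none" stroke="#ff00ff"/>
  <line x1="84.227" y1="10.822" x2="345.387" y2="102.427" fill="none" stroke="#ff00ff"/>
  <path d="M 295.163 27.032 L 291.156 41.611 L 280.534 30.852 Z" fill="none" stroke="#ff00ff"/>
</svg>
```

Since the viewBox matches the mm dimensions, user units are millimetres directly. The only transform is the Y-flip y_m = 108.605 − y_svg.

Shape 1 is a rectangle drawn with `<path>`. Its stroke #0000ff means cut at S672, F1094. After flipping Y the toolpath is (141.972,103.543) → (292.728,103.543) → (292.728,61.125) → (141.972,61.125) → (141.972,103.543), returning to the start.

Shape 2 is a open polyline drawn with `<path>`. Its stroke #008000 means score at S411, F1857. After flipping Y the toolpath is (289.450,55.202) → (16.601,26.948) → (306.342,20.256) → (222.763,56.961) → (293.003,80.291) → (77.047,73.164).

Shape 3 is a rectangle drawn with `<path>`. Its stroke #ff00ff means engrave at S322, F2940. After flipping Y the toolpath is (56.250,58.468) → (175.633,58.468) → (175.633,15.290) → (56.250,15.290) → (56.250,58.468), returning to the start.

Shape 4 is a line segment drawn with `<line>`. Its stroke #ff00ff means engrave at S322, F2940. After flipping Y the toolpath is (84.227,97.783) → (345.387,6.178).

Shape 5 is a regular polygon drawn with `<path>`. Its stroke #ff00ff means engrave at S322, F2940. After flipping Y the toolpath is (295.163,81.573) → (291.156,66.994) → (280.534,77.753) → (295.163,81.573), returning to the start.

G21
G90
G0 X141.972 Y103.543
M4 S672
G01 X292.728 Y103.543 F1094
G01 X292.728 Y61.125
G01 X141.972 Y61.125
G01 X141.972 Y103.543
M5
G0 X289.450 Y55.202
M4 S411
G01 X16.601 Y26.948 F1857
G01 X306.342 Y20.256
G01 X222.763 Y56.961
G01 X293.003 Y80.291
G01 X77.047 Y73.164
M5
G0 X56.250 Y58.468
M4 S322
G01 X175.633 Y58.468 F2940
G01 X175.633 Y15.290
G01 X56.250 Y15.290
G01 X56.250 Y58.468
M5
G0 X84.227 Y97.783
M4 S322
G01 X345.387 Y6.178 F2940
M5
G0 X295.163 Y81.573
M4 S322
G01 X291.156 Y66.994 F2940
G01 X280.534 Y77.753
G01 X295.163 Y81.573
M5
G0 X0.000 Y0.000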